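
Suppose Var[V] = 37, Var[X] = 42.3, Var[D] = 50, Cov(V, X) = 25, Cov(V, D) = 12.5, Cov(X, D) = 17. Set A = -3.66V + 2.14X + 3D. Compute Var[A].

Var[A] = a²·Var[V] + b²·Var[X] + c²·Var[D] + 2ab·Cov(V, X) + 2ac·Cov(V, D) + 2bc·Cov(X, D), with a = -3.66, b = 2.14, c = 3.
= 495.6372 + 193.71708 + 450 + (-391.62) + (-274.5) + 218.28
= 691.51428.

Var[A] = 691.51428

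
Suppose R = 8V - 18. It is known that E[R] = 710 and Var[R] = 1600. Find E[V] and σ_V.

E[V] = 91, σ_V = 5

From R = 8V - 18: E[R] = a·E[V] + b, so E[V] = (E[R] − b)/a = (710 − (-18))/8 = 91.
σ_R = √1600 = 40.
σ_R = |a|·σ_V, so σ_V = 40/|8| = 5.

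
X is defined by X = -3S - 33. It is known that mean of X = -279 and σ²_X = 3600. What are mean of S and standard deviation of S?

From X = -3S - 33: mean of X = a·mean of S + b, so mean of S = (mean of X − b)/a = (-279 − (-33))/(-3) = 82.
standard deviation of X = √3600 = 60.
standard deviation of X = |a|·standard deviation of S, so standard deviation of S = 60/|-3| = 20.

mean of S = 82, standard deviation of S = 20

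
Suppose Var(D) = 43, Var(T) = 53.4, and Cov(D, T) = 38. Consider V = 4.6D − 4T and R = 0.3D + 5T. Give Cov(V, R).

Cov(V, R) = -180.26

By bilinearity, Cov(V, R) = ac·Var(D) + bd·Var(T) + (ad+bc)·Cov(D, T), with a=4.6, b=-4, c=0.3, d=5.
ac·Var(D) = 4.6·0.3·43 = 59.34
bd·Var(T) = (-4)·5·53.4 = -1068
(ad+bc)·Cov(D, T) = (21.8)·38 = 828.4
Cov(V, R) = 59.34 + (-1068) + 828.4 = -180.26.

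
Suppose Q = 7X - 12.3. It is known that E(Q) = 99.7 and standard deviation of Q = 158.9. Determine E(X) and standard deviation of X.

E(X) = 16, standard deviation of X = 22.7

From Q = 7X - 12.3: E(Q) = a·E(X) + b, so E(X) = (E(Q) − b)/a = (99.7 − (-12.3))/7 = 16.
standard deviation of Q = |a|·standard deviation of X, so standard deviation of X = 158.9/|7| = 22.7.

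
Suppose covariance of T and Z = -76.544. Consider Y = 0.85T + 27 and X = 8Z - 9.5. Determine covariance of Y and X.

covariance of Y and X = -520.4992

covariance of Y and X = a·c·covariance of T and Z = 0.85·8·(-76.544) = -520.4992. Additive constants drop out.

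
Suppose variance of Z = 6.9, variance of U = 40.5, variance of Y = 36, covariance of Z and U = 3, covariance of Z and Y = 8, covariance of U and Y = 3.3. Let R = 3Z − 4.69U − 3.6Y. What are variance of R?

variance of R = 1273.71645

variance of R = a²·variance of Z + b²·variance of U + c²·variance of Y + 2ab·covariance of Z and U + 2ac·covariance of Z and Y + 2bc·covariance of U and Y, with a = 3, b = -4.69, c = -3.6.
= 62.1 + 890.84205 + 466.56 + (-84.42) + (-172.8) + 111.4344
= 1273.71645.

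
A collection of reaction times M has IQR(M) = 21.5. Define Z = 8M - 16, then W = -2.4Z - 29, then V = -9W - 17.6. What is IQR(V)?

IQR(Z) = |8|·21.5 = 172.
IQR(W) = |-2.4|·172 = 412.8.
IQR(V) = |-9|·412.8 = 3715.2.

IQR(V) = 3715.2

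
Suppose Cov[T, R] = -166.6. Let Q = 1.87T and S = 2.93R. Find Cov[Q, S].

Cov[Q, S] = -912.81806

Cov[Q, S] = a·c·Cov[T, R] = 1.87·2.93·(-166.6) = -912.81806. Additive constants drop out.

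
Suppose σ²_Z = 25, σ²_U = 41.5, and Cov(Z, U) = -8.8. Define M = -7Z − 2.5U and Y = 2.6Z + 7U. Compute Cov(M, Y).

By bilinearity, Cov(M, Y) = ac·σ²_Z + bd·σ²_U + (ad+bc)·Cov(Z, U), with a=-7, b=-2.5, c=2.6, d=7.
ac·σ²_Z = (-7)·2.6·25 = -455
bd·σ²_U = (-2.5)·7·41.5 = -726.25
(ad+bc)·Cov(Z, U) = (-55.5)·(-8.8) = 488.4
Cov(M, Y) = -455 + (-726.25) + 488.4 = -692.85.

Cov(M, Y) = -692.85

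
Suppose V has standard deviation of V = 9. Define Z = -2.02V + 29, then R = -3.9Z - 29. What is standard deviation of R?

standard deviation of Z = |-2.02|·9 = 18.18.
standard deviation of R = |-3.9|·18.18 = 70.902.

standard deviation of R = 70.902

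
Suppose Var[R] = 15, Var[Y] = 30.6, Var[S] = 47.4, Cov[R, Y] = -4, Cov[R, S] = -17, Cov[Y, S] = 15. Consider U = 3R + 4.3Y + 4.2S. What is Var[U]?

Var[U] = 1547.13

Var[U] = a²·Var[R] + b²·Var[Y] + c²·Var[S] + 2ab·Cov[R, Y] + 2ac·Cov[R, S] + 2bc·Cov[Y, S], with a = 3, b = 4.3, c = 4.2.
= 135 + 565.794 + 836.136 + (-103.2) + (-428.4) + 541.8
= 1547.13.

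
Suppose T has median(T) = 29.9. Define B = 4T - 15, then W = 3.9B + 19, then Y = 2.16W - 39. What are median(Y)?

median(Y) = 883.1904

median(B) = 4·29.9 + (-15) = 104.6.
median(W) = 3.9·104.6 + 19 = 426.94.
median(Y) = 2.16·426.94 + (-39) = 883.1904.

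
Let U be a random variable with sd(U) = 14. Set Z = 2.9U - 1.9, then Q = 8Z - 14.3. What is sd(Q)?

sd(Q) = 324.8

sd(Z) = |2.9|·14 = 40.6.
sd(Q) = |8|·40.6 = 324.8.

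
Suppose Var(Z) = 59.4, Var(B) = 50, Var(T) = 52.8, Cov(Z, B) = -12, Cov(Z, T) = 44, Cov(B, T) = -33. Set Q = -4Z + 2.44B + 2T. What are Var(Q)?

Var(Q) = 667.44

Var(Q) = a²·Var(Z) + b²·Var(B) + c²·Var(T) + 2ab·Cov(Z, B) + 2ac·Cov(Z, T) + 2bc·Cov(B, T), with a = -4, b = 2.44, c = 2.
= 950.4 + 297.68 + 211.2 + 234.24 + (-704) + (-322.08)
= 667.44.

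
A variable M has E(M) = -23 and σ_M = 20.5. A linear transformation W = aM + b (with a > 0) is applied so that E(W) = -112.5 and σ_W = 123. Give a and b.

σ_W = a·σ_M (a > 0), so a = 123/20.5 = 6.
E(W) = a·E(M) + b, so b = -112.5 − 6·(-23) = 25.5.

a = 6, b = 25.5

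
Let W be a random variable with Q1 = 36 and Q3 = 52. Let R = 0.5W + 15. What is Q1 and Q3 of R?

Q1(R) = 33, Q3(R) = 41

a = 0.5 > 0: Q1(R) = a·Q1(W)+b = 33, Q3(R) = a·Q3(W)+b = 41.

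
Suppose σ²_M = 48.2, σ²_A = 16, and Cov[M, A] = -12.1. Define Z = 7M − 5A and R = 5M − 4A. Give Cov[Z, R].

Cov[Z, R] = 2648.3

By bilinearity, Cov[Z, R] = ac·σ²_M + bd·σ²_A + (ad+bc)·Cov[M, A], with a=7, b=-5, c=5, d=-4.
ac·σ²_M = 7·5·48.2 = 1687
bd·σ²_A = (-5)·(-4)·16 = 320
(ad+bc)·Cov[M, A] = (-53)·(-12.1) = 641.3
Cov[Z, R] = 1687 + 320 + 641.3 = 2648.3.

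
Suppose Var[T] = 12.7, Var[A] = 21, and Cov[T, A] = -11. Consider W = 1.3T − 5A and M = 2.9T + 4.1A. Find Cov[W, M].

Cov[W, M] = -281.751

By bilinearity, Cov[W, M] = ac·Var[T] + bd·Var[A] + (ad+bc)·Cov[T, A], with a=1.3, b=-5, c=2.9, d=4.1.
ac·Var[T] = 1.3·2.9·12.7 = 47.879
bd·Var[A] = (-5)·4.1·21 = -430.5
(ad+bc)·Cov[T, A] = (-9.17)·(-11) = 100.87
Cov[W, M] = 47.879 + (-430.5) + 100.87 = -281.751.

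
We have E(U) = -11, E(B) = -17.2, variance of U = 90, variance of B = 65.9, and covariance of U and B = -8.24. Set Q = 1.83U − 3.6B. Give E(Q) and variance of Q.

E(Q) = 41.79, variance of Q = 1264.03524

E(Q) = 1.83·E(U) + (-3.6)·E(B) = 1.83·(-11) + (-3.6)·(-17.2) = 41.79.
variance of Q = a²·variance of U + b²·variance of B + 2ab·covariance of U and B with a = 1.83, b = -3.6.
= 1.83²·90 + (-3.6)²·65.9 + 2·1.83·(-3.6)·(-8.24)
= 301.401 + 854.064 + 108.57024 = 1264.03524.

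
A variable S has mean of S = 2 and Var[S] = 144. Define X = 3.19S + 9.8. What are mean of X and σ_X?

X = 3.19S + 9.8 is linear with a = 3.19, b = 9.8.
mean of X = a·mean of S + b = 3.19·2 + 9.8 = 16.18.
σ_S = √144 = 12.
σ_X = |a|·σ_S = |3.19|·12 = 38.28.

mean of X = 16.18, σ_X = 38.28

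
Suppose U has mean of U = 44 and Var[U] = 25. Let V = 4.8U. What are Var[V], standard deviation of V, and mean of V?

Var[V] = 576, standard deviation of V = 24, mean of V = 211.2

V = 4.8U is linear with a = 4.8, b = 0.
Var[V] = a²·Var[U] = 4.8²·25 = 576.
standard deviation of U = √25 = 5.
standard deviation of V = |a|·standard deviation of U = |4.8|·5 = 24.
mean of V = a·mean of U + b = 4.8·44 = 211.2.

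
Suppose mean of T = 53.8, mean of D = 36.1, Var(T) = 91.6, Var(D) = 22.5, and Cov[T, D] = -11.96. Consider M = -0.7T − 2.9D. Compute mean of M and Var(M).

mean of M = (-0.7)·mean of T + (-2.9)·mean of D = (-0.7)·53.8 + (-2.9)·36.1 = -142.35.
Var(M) = a²·Var(T) + b²·Var(D) + 2ab·Cov[T, D] with a = -0.7, b = -2.9.
= (-0.7)²·91.6 + (-2.9)²·22.5 + 2·(-0.7)·(-2.9)·(-11.96)
= 44.884 + 189.225 + (-48.5576) = 185.5514.

mean of M = -142.35, Var(M) = 185.5514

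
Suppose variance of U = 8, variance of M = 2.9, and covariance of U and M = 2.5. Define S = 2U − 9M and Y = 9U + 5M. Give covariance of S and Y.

covariance of S and Y = -164

By bilinearity, covariance of S and Y = ac·variance of U + bd·variance of M + (ad+bc)·covariance of U and M, with a=2, b=-9, c=9, d=5.
ac·variance of U = 2·9·8 = 144
bd·variance of M = (-9)·5·2.9 = -130.5
(ad+bc)·covariance of U and M = (-71)·2.5 = -177.5
covariance of S and Y = 144 + (-130.5) + (-177.5) = -164.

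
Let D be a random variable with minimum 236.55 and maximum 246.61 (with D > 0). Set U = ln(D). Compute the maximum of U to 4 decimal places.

max(U) = 5.5078

ln(D) is increasing on this domain, so max(U) comes from max(D) = 246.61: max(U) = ln(246.61) ≈ 5.5078.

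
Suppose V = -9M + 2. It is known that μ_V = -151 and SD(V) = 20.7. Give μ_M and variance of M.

From V = -9M + 2: μ_V = a·μ_M + b, so μ_M = (μ_V − b)/a = (-151 − 2)/(-9) = 17.
variance of V = 20.7² = 428.49.
variance of V = a²·variance of M, so variance of M = 428.49/(-9)² = 5.29.

μ_M = 17, variance of M = 5.29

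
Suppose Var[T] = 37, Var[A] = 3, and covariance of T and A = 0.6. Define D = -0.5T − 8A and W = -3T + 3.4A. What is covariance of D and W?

covariance of D and W = -12.72

By bilinearity, covariance of D and W = ac·Var[T] + bd·Var[A] + (ad+bc)·covariance of T and A, with a=-0.5, b=-8, c=-3, d=3.4.
ac·Var[T] = (-0.5)·(-3)·37 = 55.5
bd·Var[A] = (-8)·3.4·3 = -81.6
(ad+bc)·covariance of T and A = (22.3)·0.6 = 13.38
covariance of D and W = 55.5 + (-81.6) + 13.38 = -12.72.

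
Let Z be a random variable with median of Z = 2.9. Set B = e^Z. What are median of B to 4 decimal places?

e^Z is monotone on this domain, so median of B = exp(2.9) ≈ 18.1741.

median of B = 18.1741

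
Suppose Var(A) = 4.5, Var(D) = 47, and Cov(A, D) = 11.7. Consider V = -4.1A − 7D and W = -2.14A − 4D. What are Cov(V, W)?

Cov(V, W) = 1722.629

By bilinearity, Cov(V, W) = ac·Var(A) + bd·Var(D) + (ad+bc)·Cov(A, D), with a=-4.1, b=-7, c=-2.14, d=-4.
ac·Var(A) = (-4.1)·(-2.14)·4.5 = 39.483
bd·Var(D) = (-7)·(-4)·47 = 1316
(ad+bc)·Cov(A, D) = (31.38)·11.7 = 367.146
Cov(V, W) = 39.483 + 1316 + 367.146 = 1722.629.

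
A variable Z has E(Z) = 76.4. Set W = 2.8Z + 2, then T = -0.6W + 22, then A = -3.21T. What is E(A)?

E(W) = 2.8·76.4 + 2 = 215.92.
E(T) = (-0.6)·215.92 + 22 = -107.552.
E(A) = (-3.21)·(-107.552) = 345.24192.

E(A) = 345.24192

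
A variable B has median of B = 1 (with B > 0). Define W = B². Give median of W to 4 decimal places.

median of W = 1

B² is monotone on this domain, so median of W = square(1) = 1.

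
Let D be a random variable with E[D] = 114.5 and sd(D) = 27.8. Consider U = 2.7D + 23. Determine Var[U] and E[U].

U = 2.7D + 23 is linear with a = 2.7, b = 23.
Var[D] = 27.8² = 772.84.
Var[U] = a²·Var[D] = 2.7²·772.84 = 5634.0036 (the additive constant 23 does not affect variance).
E[U] = a·E[D] + b = 2.7·114.5 + 23 = 332.15.

Var[U] = 5634.0036, E[U] = 332.15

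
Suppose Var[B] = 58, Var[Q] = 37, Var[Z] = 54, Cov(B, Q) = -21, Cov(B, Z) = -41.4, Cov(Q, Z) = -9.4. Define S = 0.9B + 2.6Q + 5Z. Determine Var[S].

Var[S] = 931.82

Var[S] = a²·Var[B] + b²·Var[Q] + c²·Var[Z] + 2ab·Cov(B, Q) + 2ac·Cov(B, Z) + 2bc·Cov(Q, Z), with a = 0.9, b = 2.6, c = 5.
= 46.98 + 250.12 + 1350 + (-98.28) + (-372.6) + (-244.4)
= 931.82.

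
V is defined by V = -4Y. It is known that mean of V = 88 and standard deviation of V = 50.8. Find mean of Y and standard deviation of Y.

mean of Y = -22, standard deviation of Y = 12.7

From V = -4Y: mean of V = a·mean of Y + b, so mean of Y = (mean of V − b)/a = (88 − 0)/(-4) = -22.
standard deviation of V = |a|·standard deviation of Y, so standard deviation of Y = 50.8/|-4| = 12.7.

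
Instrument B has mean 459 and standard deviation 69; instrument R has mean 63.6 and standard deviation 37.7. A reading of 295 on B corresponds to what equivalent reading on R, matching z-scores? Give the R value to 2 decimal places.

R = -26.01

z = (295 − 459)/69 ≈ -2.3768.
R = 63.6 + z·37.7 = 63.6 + (295 − 459)·37.7/69 ≈ -26.01.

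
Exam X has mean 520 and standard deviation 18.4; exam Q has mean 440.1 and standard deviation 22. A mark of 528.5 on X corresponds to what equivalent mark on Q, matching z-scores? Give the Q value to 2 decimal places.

z = (528.5 − 520)/18.4 ≈ 0.462.
Q = 440.1 + z·22 = 440.1 + (528.5 − 520)·22/18.4 ≈ 450.26.

Q = 450.26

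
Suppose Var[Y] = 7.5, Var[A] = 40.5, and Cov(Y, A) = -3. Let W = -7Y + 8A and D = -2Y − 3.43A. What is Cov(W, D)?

By bilinearity, Cov(W, D) = ac·Var[Y] + bd·Var[A] + (ad+bc)·Cov(Y, A), with a=-7, b=8, c=-2, d=-3.43.
ac·Var[Y] = (-7)·(-2)·7.5 = 105
bd·Var[A] = 8·(-3.43)·40.5 = -1111.32
(ad+bc)·Cov(Y, A) = (8.01)·(-3) = -24.03
Cov(W, D) = 105 + (-1111.32) + (-24.03) = -1030.35.

Cov(W, D) = -1030.35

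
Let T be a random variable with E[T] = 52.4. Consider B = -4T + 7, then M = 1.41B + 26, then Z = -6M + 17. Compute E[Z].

E[B] = (-4)·52.4 + 7 = -202.6.
E[M] = 1.41·(-202.6) + 26 = -259.666.
E[Z] = (-6)·(-259.666) + 17 = 1574.996.

E[Z] = 1574.996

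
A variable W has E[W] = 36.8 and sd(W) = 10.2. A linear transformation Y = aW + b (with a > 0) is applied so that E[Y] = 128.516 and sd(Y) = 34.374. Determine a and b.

sd(Y) = a·sd(W) (a > 0), so a = 34.374/10.2 = 3.37.
E[Y] = a·E[W] + b, so b = 128.516 − 3.37·36.8 = 4.5.

a = 3.37, b = 4.5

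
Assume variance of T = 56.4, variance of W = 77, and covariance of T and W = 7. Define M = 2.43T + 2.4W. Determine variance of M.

variance of M = a²·variance of T + b²·variance of W + 2ab·covariance of T and W with a = 2.43, b = 2.4.
= 2.43²·56.4 + 2.4²·77 + 2·2.43·2.4·7
= 333.03636 + 443.52 + 81.648 = 858.20436.

variance of M = 858.20436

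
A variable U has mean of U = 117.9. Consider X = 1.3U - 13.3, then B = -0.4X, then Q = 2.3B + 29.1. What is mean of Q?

mean of X = 1.3·117.9 + (-13.3) = 139.97.
mean of B = (-0.4)·139.97 = -55.988.
mean of Q = 2.3·(-55.988) + 29.1 = -99.6724.

mean of Q = -99.6724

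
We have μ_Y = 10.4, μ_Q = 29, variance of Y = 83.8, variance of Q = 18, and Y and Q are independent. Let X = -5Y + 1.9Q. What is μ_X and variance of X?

μ_X = (-5)·μ_Y + 1.9·μ_Q = (-5)·10.4 + 1.9·29 = 3.1.
variance of X = a²·variance of Y + b²·variance of Q + 2ab·covariance of Y and Q with a = -5, b = 1.9.
Independence gives covariance of Y and Q = 0.
= (-5)²·83.8 + 1.9²·18 + 2·(-5)·1.9·0
= 2095 + 64.98 + 0 = 2159.98.

μ_X = 3.1, variance of X = 2159.98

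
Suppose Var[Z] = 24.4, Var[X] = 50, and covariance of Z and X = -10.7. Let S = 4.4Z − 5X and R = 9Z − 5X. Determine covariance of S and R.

covariance of S and R = 2933.14

By bilinearity, covariance of S and R = ac·Var[Z] + bd·Var[X] + (ad+bc)·covariance of Z and X, with a=4.4, b=-5, c=9, d=-5.
ac·Var[Z] = 4.4·9·24.4 = 966.24
bd·Var[X] = (-5)·(-5)·50 = 1250
(ad+bc)·covariance of Z and X = (-67)·(-10.7) = 716.9
covariance of S and R = 966.24 + 1250 + 716.9 = 2933.14.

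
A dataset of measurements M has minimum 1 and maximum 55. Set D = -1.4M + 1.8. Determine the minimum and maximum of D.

min(D) = -75.2, max(D) = 0.4

a = -1.4 < 0, so order reverses: min(D) = a·max(M)+b = (-1.4)·55 + 1.8 = -75.2; max(D) = a·min(M)+b = (-1.4)·1 + 1.8 = 0.4.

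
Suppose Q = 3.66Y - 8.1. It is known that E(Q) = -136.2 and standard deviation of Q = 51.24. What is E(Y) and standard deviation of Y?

From Q = 3.66Y - 8.1: E(Q) = a·E(Y) + b, so E(Y) = (E(Q) − b)/a = (-136.2 − (-8.1))/3.66 = -35.
standard deviation of Q = |a|·standard deviation of Y, so standard deviation of Y = 51.24/|3.66| = 14.

E(Y) = -35, standard deviation of Y = 14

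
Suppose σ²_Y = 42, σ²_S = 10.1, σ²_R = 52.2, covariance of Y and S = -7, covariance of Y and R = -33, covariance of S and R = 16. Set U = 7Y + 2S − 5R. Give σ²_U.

σ²_U = a²·σ²_Y + b²·σ²_S + c²·σ²_R + 2ab·covariance of Y and S + 2ac·covariance of Y and R + 2bc·covariance of S and R, with a = 7, b = 2, c = -5.
= 2058 + 40.4 + 1305 + (-196) + 2310 + (-320)
= 5197.4.

σ²_U = 5197.4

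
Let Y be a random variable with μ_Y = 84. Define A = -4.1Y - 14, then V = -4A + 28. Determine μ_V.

μ_A = (-4.1)·84 + (-14) = -358.4.
μ_V = (-4)·(-358.4) + 28 = 1461.6.

μ_V = 1461.6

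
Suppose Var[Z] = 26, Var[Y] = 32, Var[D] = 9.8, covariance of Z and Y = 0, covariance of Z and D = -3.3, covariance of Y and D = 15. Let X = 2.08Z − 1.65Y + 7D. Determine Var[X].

Var[X] = a²·Var[Z] + b²·Var[Y] + c²·Var[D] + 2ab·covariance of Z and Y + 2ac·covariance of Z and D + 2bc·covariance of Y and D, with a = 2.08, b = -1.65, c = 7.
= 112.4864 + 87.12 + 480.2 + 0 + (-96.096) + (-346.5)
= 237.2104.

Var[X] = 237.2104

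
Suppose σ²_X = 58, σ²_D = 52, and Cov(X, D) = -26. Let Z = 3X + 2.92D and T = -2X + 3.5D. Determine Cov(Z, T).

By bilinearity, Cov(Z, T) = ac·σ²_X + bd·σ²_D + (ad+bc)·Cov(X, D), with a=3, b=2.92, c=-2, d=3.5.
ac·σ²_X = 3·(-2)·58 = -348
bd·σ²_D = 2.92·3.5·52 = 531.44
(ad+bc)·Cov(X, D) = (4.66)·(-26) = -121.16
Cov(Z, T) = -348 + 531.44 + (-121.16) = 62.28.

Cov(Z, T) = 62.28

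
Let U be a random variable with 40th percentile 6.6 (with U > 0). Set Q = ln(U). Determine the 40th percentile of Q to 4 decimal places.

ln(U) is increasing, so P_{40}(Q) = g(P_{40}(U)) ≈ 1.8871.

40th percentile of Q = 1.8871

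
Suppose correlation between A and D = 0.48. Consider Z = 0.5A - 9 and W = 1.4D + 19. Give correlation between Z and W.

Linear rescalings preserve correlation up to sign; here the slopes 0.5 and 1.4 have the same sign, so correlation between Z and W = correlation between A and D = 0.48.

correlation between Z and W = 0.48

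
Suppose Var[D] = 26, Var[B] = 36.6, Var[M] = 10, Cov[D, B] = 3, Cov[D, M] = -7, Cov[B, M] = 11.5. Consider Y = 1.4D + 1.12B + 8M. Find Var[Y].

Var[Y] = a²·Var[D] + b²·Var[B] + c²·Var[M] + 2ab·Cov[D, B] + 2ac·Cov[D, M] + 2bc·Cov[B, M], with a = 1.4, b = 1.12, c = 8.
= 50.96 + 45.91104 + 640 + 9.408 + (-156.8) + 206.08
= 795.55904.

Var[Y] = 795.55904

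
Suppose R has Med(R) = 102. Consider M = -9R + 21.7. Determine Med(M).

A linear map preserves order up to sign, so Med(M) = a·Med(R) + b = (-9)·102 + 21.7 = -896.3.

Med(M) = -896.3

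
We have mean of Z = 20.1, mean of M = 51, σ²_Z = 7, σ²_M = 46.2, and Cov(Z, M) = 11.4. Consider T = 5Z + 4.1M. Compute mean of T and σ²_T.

mean of T = 5·mean of Z + 4.1·mean of M = 5·20.1 + 4.1·51 = 309.6.
σ²_T = a²·σ²_Z + b²·σ²_M + 2ab·Cov(Z, M) with a = 5, b = 4.1.
= 5²·7 + 4.1²·46.2 + 2·5·4.1·11.4
= 175 + 776.622 + 467.4 = 1419.022.

mean of T = 309.6, σ²_T = 1419.022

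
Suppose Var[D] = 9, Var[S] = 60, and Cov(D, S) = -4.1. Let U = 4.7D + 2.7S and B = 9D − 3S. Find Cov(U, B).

By bilinearity, Cov(U, B) = ac·Var[D] + bd·Var[S] + (ad+bc)·Cov(D, S), with a=4.7, b=2.7, c=9, d=-3.
ac·Var[D] = 4.7·9·9 = 380.7
bd·Var[S] = 2.7·(-3)·60 = -486
(ad+bc)·Cov(D, S) = (10.2)·(-4.1) = -41.82
Cov(U, B) = 380.7 + (-486) + (-41.82) = -147.12.

Cov(U, B) = -147.12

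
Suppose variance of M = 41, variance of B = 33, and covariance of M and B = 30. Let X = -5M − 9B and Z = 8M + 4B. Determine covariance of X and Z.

By bilinearity, covariance of X and Z = ac·variance of M + bd·variance of B + (ad+bc)·covariance of M and B, with a=-5, b=-9, c=8, d=4.
ac·variance of M = (-5)·8·41 = -1640
bd·variance of B = (-9)·4·33 = -1188
(ad+bc)·covariance of M and B = (-92)·30 = -2760
covariance of X and Z = -1640 + (-1188) + (-2760) = -5588.

covariance of X and Z = -5588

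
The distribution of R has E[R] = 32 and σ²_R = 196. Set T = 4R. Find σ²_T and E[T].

T = 4R is linear with a = 4, b = 0.
σ²_T = a²·σ²_R = 4²·196 = 3136.
E[T] = a·E[R] + b = 4·32 = 128.

σ²_T = 3136, E[T] = 128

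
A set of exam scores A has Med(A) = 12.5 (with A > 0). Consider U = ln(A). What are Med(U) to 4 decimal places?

Med(U) = 2.5257

ln(A) is monotone on this domain, so Med(U) = ln(12.5) ≈ 2.5257.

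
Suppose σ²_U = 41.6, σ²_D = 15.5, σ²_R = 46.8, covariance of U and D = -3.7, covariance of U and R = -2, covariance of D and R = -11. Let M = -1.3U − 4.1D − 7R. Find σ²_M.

σ²_M = 1916.817

σ²_M = a²·σ²_U + b²·σ²_D + c²·σ²_R + 2ab·covariance of U and D + 2ac·covariance of U and R + 2bc·covariance of D and R, with a = -1.3, b = -4.1, c = -7.
= 70.304 + 260.555 + 2293.2 + (-39.442) + (-36.4) + (-631.4)
= 1916.817.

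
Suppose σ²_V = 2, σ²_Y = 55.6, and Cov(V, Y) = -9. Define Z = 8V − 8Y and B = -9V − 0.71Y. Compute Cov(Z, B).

Cov(Z, B) = -425.072

By bilinearity, Cov(Z, B) = ac·σ²_V + bd·σ²_Y + (ad+bc)·Cov(V, Y), with a=8, b=-8, c=-9, d=-0.71.
ac·σ²_V = 8·(-9)·2 = -144
bd·σ²_Y = (-8)·(-0.71)·55.6 = 315.808
(ad+bc)·Cov(V, Y) = (66.32)·(-9) = -596.88
Cov(Z, B) = -144 + 315.808 + (-596.88) = -425.072.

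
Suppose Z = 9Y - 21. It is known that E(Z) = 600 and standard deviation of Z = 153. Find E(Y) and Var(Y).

E(Y) = 69, Var(Y) = 289

From Z = 9Y - 21: E(Z) = a·E(Y) + b, so E(Y) = (E(Z) − b)/a = (600 − (-21))/9 = 69.
Var(Z) = 153² = 23409.
Var(Z) = a²·Var(Y), so Var(Y) = 23409/9² = 289.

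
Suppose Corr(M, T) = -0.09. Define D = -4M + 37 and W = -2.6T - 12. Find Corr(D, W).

Corr(D, W) = -0.09

Linear rescalings preserve correlation up to sign; here the slopes -4 and -2.6 have the same sign, so Corr(D, W) = Corr(M, T) = -0.09.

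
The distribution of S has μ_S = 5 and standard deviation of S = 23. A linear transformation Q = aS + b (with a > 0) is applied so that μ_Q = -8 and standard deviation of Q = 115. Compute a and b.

a = 5, b = -33

standard deviation of Q = a·standard deviation of S (a > 0), so a = 115/23 = 5.
μ_Q = a·μ_S + b, so b = -8 − 5·5 = -33.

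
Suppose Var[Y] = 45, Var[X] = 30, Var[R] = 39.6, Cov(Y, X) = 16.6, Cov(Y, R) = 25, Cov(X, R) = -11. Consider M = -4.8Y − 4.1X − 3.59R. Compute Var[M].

Var[M] = a²·Var[Y] + b²·Var[X] + c²·Var[R] + 2ab·Cov(Y, X) + 2ac·Cov(Y, R) + 2bc·Cov(X, R), with a = -4.8, b = -4.1, c = -3.59.
= 1036.8 + 504.3 + 510.36876 + 653.376 + 861.6 + (-323.818)
= 3242.62676.

Var[M] = 3242.62676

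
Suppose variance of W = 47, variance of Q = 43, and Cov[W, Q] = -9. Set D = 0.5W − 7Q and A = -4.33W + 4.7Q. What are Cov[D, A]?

By bilinearity, Cov[D, A] = ac·variance of W + bd·variance of Q + (ad+bc)·Cov[W, Q], with a=0.5, b=-7, c=-4.33, d=4.7.
ac·variance of W = 0.5·(-4.33)·47 = -101.755
bd·variance of Q = (-7)·4.7·43 = -1414.7
(ad+bc)·Cov[W, Q] = (32.66)·(-9) = -293.94
Cov[D, A] = -101.755 + (-1414.7) + (-293.94) = -1810.395.

Cov[D, A] = -1810.395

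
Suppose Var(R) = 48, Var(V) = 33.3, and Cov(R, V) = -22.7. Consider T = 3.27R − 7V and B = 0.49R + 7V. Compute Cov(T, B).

By bilinearity, Cov(T, B) = ac·Var(R) + bd·Var(V) + (ad+bc)·Cov(R, V), with a=3.27, b=-7, c=0.49, d=7.
ac·Var(R) = 3.27·0.49·48 = 76.9104
bd·Var(V) = (-7)·7·33.3 = -1631.7
(ad+bc)·Cov(R, V) = (19.46)·(-22.7) = -441.742
Cov(T, B) = 76.9104 + (-1631.7) + (-441.742) = -1996.5316.

Cov(T, B) = -1996.5316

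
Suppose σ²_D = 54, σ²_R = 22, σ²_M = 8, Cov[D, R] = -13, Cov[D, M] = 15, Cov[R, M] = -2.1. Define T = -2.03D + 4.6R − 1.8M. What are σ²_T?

σ²_T = 1101.1526

σ²_T = a²·σ²_D + b²·σ²_R + c²·σ²_M + 2ab·Cov[D, R] + 2ac·Cov[D, M] + 2bc·Cov[R, M], with a = -2.03, b = 4.6, c = -1.8.
= 222.5286 + 465.52 + 25.92 + 242.788 + 109.62 + 34.776
= 1101.1526.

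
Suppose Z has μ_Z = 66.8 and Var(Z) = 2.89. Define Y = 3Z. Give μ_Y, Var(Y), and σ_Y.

μ_Y = 200.4, Var(Y) = 26.01, σ_Y = 5.1

Y = 3Z is linear with a = 3, b = 0.
μ_Y = a·μ_Z + b = 3·66.8 = 200.4.
Var(Y) = a²·Var(Z) = 3²·2.89 = 26.01.
σ_Z = √2.89 = 1.7.
σ_Y = |a|·σ_Z = |3|·1.7 = 5.1.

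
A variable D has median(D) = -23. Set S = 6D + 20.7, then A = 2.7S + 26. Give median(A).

median(S) = 6·(-23) + 20.7 = -117.3.
median(A) = 2.7·(-117.3) + 26 = -290.71.

median(A) = -290.71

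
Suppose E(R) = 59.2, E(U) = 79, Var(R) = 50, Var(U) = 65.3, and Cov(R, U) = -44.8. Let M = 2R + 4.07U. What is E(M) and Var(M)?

E(M) = 439.93, Var(M) = 552.34397

E(M) = 2·E(R) + 4.07·E(U) = 2·59.2 + 4.07·79 = 439.93.
Var(M) = a²·Var(R) + b²·Var(U) + 2ab·Cov(R, U) with a = 2, b = 4.07.
= 2²·50 + 4.07²·65.3 + 2·2·4.07·(-44.8)
= 200 + 1081.68797 + (-729.344) = 552.34397.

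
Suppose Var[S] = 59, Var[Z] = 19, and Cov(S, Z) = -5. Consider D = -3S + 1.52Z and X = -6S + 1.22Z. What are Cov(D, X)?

By bilinearity, Cov(D, X) = ac·Var[S] + bd·Var[Z] + (ad+bc)·Cov(S, Z), with a=-3, b=1.52, c=-6, d=1.22.
ac·Var[S] = (-3)·(-6)·59 = 1062
bd·Var[Z] = 1.52·1.22·19 = 35.2336
(ad+bc)·Cov(S, Z) = (-12.78)·(-5) = 63.9
Cov(D, X) = 1062 + 35.2336 + 63.9 = 1161.1336.

Cov(D, X) = 1161.1336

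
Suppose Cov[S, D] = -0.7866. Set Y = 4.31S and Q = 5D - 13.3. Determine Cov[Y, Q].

Cov[Y, Q] = a·c·Cov[S, D] = 4.31·5·(-0.7866) = -16.95123. Additive constants drop out.

Cov[Y, Q] = -16.95123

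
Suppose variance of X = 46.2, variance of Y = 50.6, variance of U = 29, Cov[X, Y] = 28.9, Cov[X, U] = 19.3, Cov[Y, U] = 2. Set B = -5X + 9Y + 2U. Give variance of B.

variance of B = 2454.6

variance of B = a²·variance of X + b²·variance of Y + c²·variance of U + 2ab·Cov[X, Y] + 2ac·Cov[X, U] + 2bc·Cov[Y, U], with a = -5, b = 9, c = 2.
= 1155 + 4098.6 + 116 + (-2601) + (-386) + 72
= 2454.6.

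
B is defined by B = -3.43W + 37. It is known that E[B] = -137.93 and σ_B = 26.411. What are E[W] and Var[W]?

From B = -3.43W + 37: E[B] = a·E[W] + b, so E[W] = (E[B] − b)/a = (-137.93 − 37)/(-3.43) = 51.
Var[B] = 26.411² = 697.540921.
Var[B] = a²·Var[W], so Var[W] = 697.540921/(-3.43)² = 59.29.

E[W] = 51, Var[W] = 59.29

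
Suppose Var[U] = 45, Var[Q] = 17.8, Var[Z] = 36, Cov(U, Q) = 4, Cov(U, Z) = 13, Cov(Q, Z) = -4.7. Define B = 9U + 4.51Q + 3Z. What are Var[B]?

Var[B] = 5230.59178

Var[B] = a²·Var[U] + b²·Var[Q] + c²·Var[Z] + 2ab·Cov(U, Q) + 2ac·Cov(U, Z) + 2bc·Cov(Q, Z), with a = 9, b = 4.51, c = 3.
= 3645 + 362.05378 + 324 + 324.72 + 702 + (-127.182)
= 5230.59178.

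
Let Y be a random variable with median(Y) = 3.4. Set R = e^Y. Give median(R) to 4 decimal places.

median(R) = 29.9641

e^Y is monotone on this domain, so median(R) = exp(3.4) ≈ 29.9641.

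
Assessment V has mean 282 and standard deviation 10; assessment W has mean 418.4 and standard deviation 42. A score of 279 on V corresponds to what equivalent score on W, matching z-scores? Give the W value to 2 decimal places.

z = (279 − 282)/10 = -0.3.
W = 418.4 + z·42 = 418.4 + (279 − 282)·42/10 = 405.80.

W = 405.80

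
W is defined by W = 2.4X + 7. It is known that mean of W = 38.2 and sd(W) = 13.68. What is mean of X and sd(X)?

From W = 2.4X + 7: mean of W = a·mean of X + b, so mean of X = (mean of W − b)/a = (38.2 − 7)/2.4 = 13.
sd(W) = |a|·sd(X), so sd(X) = 13.68/|2.4| = 5.7.

mean of X = 13, sd(X) = 5.7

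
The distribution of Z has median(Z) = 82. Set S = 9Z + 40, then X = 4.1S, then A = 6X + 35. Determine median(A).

median(A) = 19173.8

median(S) = 9·82 + 40 = 778.
median(X) = 4.1·778 = 3189.8.
median(A) = 6·3189.8 + 35 = 19173.8.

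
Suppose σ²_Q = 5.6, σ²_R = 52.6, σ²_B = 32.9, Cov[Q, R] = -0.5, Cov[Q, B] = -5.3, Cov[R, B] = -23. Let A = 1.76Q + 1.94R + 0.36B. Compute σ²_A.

σ²_A = a²·σ²_Q + b²·σ²_R + c²·σ²_B + 2ab·Cov[Q, R] + 2ac·Cov[Q, B] + 2bc·Cov[R, B], with a = 1.76, b = 1.94, c = 0.36.
= 17.34656 + 197.96536 + 4.26384 + (-3.4144) + (-6.71616) + (-32.1264)
= 177.3188.

σ²_A = 177.3188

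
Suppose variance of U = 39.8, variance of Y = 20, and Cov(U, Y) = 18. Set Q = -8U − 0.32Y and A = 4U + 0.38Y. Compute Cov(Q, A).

By bilinearity, Cov(Q, A) = ac·variance of U + bd·variance of Y + (ad+bc)·Cov(U, Y), with a=-8, b=-0.32, c=4, d=0.38.
ac·variance of U = (-8)·4·39.8 = -1273.6
bd·variance of Y = (-0.32)·0.38·20 = -2.432
(ad+bc)·Cov(U, Y) = (-4.32)·18 = -77.76
Cov(Q, A) = -1273.6 + (-2.432) + (-77.76) = -1353.792.

Cov(Q, A) = -1353.792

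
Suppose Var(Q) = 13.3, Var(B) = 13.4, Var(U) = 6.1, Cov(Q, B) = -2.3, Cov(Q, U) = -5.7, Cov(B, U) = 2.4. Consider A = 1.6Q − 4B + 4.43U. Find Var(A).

Var(A) = 231.74069

Var(A) = a²·Var(Q) + b²·Var(B) + c²·Var(U) + 2ab·Cov(Q, B) + 2ac·Cov(Q, U) + 2bc·Cov(B, U), with a = 1.6, b = -4, c = 4.43.
= 34.048 + 214.4 + 119.71189 + 29.44 + (-80.8032) + (-85.056)
= 231.74069.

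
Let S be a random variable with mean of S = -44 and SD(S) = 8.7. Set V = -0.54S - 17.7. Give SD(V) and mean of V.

V = -0.54S - 17.7 is linear with a = -0.54, b = -17.7.
SD(V) = |a|·SD(S) = |-0.54|·8.7 = 4.698.
mean of V = a·mean of S + b = (-0.54)·(-44) + (-17.7) = 6.06.

SD(V) = 4.698, mean of V = 6.06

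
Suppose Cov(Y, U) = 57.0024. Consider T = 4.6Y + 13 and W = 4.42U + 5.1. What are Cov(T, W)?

Cov(T, W) = a·c·Cov(Y, U) = 4.6·4.42·57.0024 = 1158.9727968. Additive constants drop out.

Cov(T, W) = 1158.9727968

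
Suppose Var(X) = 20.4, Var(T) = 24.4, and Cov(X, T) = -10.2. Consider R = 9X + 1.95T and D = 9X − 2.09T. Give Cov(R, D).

Cov(R, D) = 1565.8098

By bilinearity, Cov(R, D) = ac·Var(X) + bd·Var(T) + (ad+bc)·Cov(X, T), with a=9, b=1.95, c=9, d=-2.09.
ac·Var(X) = 9·9·20.4 = 1652.4
bd·Var(T) = 1.95·(-2.09)·24.4 = -99.4422
(ad+bc)·Cov(X, T) = (-1.26)·(-10.2) = 12.852
Cov(R, D) = 1652.4 + (-99.4422) + 12.852 = 1565.8098.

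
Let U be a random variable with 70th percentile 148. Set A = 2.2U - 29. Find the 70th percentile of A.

Since a = 2.2 > 0 the transformation is increasing, so the 70th percentile of A = a·(P_{70} of U) + b = 2.2·148 + (-29) = 296.6.

70th percentile of A = 296.6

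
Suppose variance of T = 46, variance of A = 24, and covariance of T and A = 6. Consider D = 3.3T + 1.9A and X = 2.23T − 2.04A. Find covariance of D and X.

covariance of D and X = 230.52

By bilinearity, covariance of D and X = ac·variance of T + bd·variance of A + (ad+bc)·covariance of T and A, with a=3.3, b=1.9, c=2.23, d=-2.04.
ac·variance of T = 3.3·2.23·46 = 338.514
bd·variance of A = 1.9·(-2.04)·24 = -93.024
(ad+bc)·covariance of T and A = (-2.495)·6 = -14.97
covariance of D and X = 338.514 + (-93.024) + (-14.97) = 230.52.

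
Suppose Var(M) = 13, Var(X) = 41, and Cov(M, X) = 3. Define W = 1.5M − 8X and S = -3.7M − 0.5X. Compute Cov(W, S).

Cov(W, S) = 178.4

By bilinearity, Cov(W, S) = ac·Var(M) + bd·Var(X) + (ad+bc)·Cov(M, X), with a=1.5, b=-8, c=-3.7, d=-0.5.
ac·Var(M) = 1.5·(-3.7)·13 = -72.15
bd·Var(X) = (-8)·(-0.5)·41 = 164
(ad+bc)·Cov(M, X) = (28.85)·3 = 86.55
Cov(W, S) = -72.15 + 164 + 86.55 = 178.4.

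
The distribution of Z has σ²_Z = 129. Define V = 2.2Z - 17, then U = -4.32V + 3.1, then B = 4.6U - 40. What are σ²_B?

σ²_V = 2.2²·129 = 624.36.
σ²_U = (-4.32)²·624.36 = 11652.056064.
σ²_B = 4.6²·11652.056064 = 246557.50631424.

σ²_B = 246557.50631424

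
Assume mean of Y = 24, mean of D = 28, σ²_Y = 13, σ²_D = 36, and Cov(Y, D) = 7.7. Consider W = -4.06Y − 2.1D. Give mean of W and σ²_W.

mean of W = (-4.06)·mean of Y + (-2.1)·mean of D = (-4.06)·24 + (-2.1)·28 = -156.24.
σ²_W = a²·σ²_Y + b²·σ²_D + 2ab·Cov(Y, D) with a = -4.06, b = -2.1.
= (-4.06)²·13 + (-2.1)²·36 + 2·(-4.06)·(-2.1)·7.7
= 214.2868 + 158.76 + 131.3004 = 504.3472.

mean of W = -156.24, σ²_W = 504.3472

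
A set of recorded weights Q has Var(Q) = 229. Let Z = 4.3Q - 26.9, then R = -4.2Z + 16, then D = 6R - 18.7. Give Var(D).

Var(D) = 2688892.7184

Var(Z) = 4.3²·229 = 4234.21.
Var(R) = (-4.2)²·4234.21 = 74691.4644.
Var(D) = 6²·74691.4644 = 2688892.7184.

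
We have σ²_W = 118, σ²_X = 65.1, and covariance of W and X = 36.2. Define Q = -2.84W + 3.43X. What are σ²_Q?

σ²_Q = a²·σ²_W + b²·σ²_X + 2ab·covariance of W and X with a = -2.84, b = 3.43.
= (-2.84)²·118 + 3.43²·65.1 + 2·(-2.84)·3.43·36.2
= 951.7408 + 765.89499 + (-705.26288) = 1012.37291.

σ²_Q = 1012.37291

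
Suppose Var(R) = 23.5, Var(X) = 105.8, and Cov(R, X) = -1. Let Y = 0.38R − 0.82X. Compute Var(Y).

Var(Y) = a²·Var(R) + b²·Var(X) + 2ab·Cov(R, X) with a = 0.38, b = -0.82.
= 0.38²·23.5 + (-0.82)²·105.8 + 2·0.38·(-0.82)·(-1)
= 3.3934 + 71.13992 + 0.6232 = 75.15652.

Var(Y) = 75.15652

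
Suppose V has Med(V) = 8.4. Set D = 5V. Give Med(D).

Med(D) = 42

A linear map preserves order up to sign, so Med(D) = a·Med(V) + b = 5·8.4 = 42.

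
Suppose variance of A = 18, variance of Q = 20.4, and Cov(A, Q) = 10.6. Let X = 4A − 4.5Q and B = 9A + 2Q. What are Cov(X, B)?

Cov(X, B) = 119.9

By bilinearity, Cov(X, B) = ac·variance of A + bd·variance of Q + (ad+bc)·Cov(A, Q), with a=4, b=-4.5, c=9, d=2.
ac·variance of A = 4·9·18 = 648
bd·variance of Q = (-4.5)·2·20.4 = -183.6
(ad+bc)·Cov(A, Q) = (-32.5)·10.6 = -344.5
Cov(X, B) = 648 + (-183.6) + (-344.5) = 119.9.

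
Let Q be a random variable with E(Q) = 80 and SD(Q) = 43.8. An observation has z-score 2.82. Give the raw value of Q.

Q = 203.516

Q = E(Q) + z·SD(Q) = 80 + 2.82·43.8 = 203.516.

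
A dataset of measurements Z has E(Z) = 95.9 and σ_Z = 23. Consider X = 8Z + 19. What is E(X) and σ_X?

E(X) = 786.2, σ_X = 184

X = 8Z + 19 is linear with a = 8, b = 19.
E(X) = a·E(Z) + b = 8·95.9 + 19 = 786.2.
σ_X = |a|·σ_Z = |8|·23 = 184.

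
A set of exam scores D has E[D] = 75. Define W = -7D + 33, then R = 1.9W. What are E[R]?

E[W] = (-7)·75 + 33 = -492.
E[R] = 1.9·(-492) = -934.8.

E[R] = -934.8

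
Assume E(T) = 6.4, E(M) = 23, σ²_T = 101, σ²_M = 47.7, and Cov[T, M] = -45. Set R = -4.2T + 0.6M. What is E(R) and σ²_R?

E(R) = -13.08, σ²_R = 2025.612

E(R) = (-4.2)·E(T) + 0.6·E(M) = (-4.2)·6.4 + 0.6·23 = -13.08.
σ²_R = a²·σ²_T + b²·σ²_M + 2ab·Cov[T, M] with a = -4.2, b = 0.6.
= (-4.2)²·101 + 0.6²·47.7 + 2·(-4.2)·0.6·(-45)
= 1781.64 + 17.172 + 226.8 = 2025.612.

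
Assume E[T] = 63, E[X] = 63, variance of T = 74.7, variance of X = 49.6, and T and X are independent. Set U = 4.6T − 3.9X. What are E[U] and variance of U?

E[U] = 44.1, variance of U = 2335.068

E[U] = 4.6·E[T] + (-3.9)·E[X] = 4.6·63 + (-3.9)·63 = 44.1.
variance of U = a²·variance of T + b²·variance of X + 2ab·Cov(T, X) with a = 4.6, b = -3.9.
Independence gives Cov(T, X) = 0.
= 4.6²·74.7 + (-3.9)²·49.6 + 2·4.6·(-3.9)·0
= 1580.652 + 754.416 + 0 = 2335.068.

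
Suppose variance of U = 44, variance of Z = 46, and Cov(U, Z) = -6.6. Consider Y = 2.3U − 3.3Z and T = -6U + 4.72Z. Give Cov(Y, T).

By bilinearity, Cov(Y, T) = ac·variance of U + bd·variance of Z + (ad+bc)·Cov(U, Z), with a=2.3, b=-3.3, c=-6, d=4.72.
ac·variance of U = 2.3·(-6)·44 = -607.2
bd·variance of Z = (-3.3)·4.72·46 = -716.496
(ad+bc)·Cov(U, Z) = (30.656)·(-6.6) = -202.3296
Cov(Y, T) = -607.2 + (-716.496) + (-202.3296) = -1526.0256.

Cov(Y, T) = -1526.0256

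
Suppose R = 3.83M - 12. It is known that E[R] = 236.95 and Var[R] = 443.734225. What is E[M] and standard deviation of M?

E[M] = 65, standard deviation of M = 5.5

From R = 3.83M - 12: E[R] = a·E[M] + b, so E[M] = (E[R] − b)/a = (236.95 − (-12))/3.83 = 65.
standard deviation of R = √443.734225 = 21.065.
standard deviation of R = |a|·standard deviation of M, so standard deviation of M = 21.065/|3.83| = 5.5.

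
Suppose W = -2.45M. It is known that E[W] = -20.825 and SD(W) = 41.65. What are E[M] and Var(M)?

E[M] = 8.5, Var(M) = 289

From W = -2.45M: E[W] = a·E[M] + b, so E[M] = (E[W] − b)/a = (-20.825 − 0)/(-2.45) = 8.5.
Var(W) = 41.65² = 1734.7225.
Var(W) = a²·Var(M), so Var(M) = 1734.7225/(-2.45)² = 289.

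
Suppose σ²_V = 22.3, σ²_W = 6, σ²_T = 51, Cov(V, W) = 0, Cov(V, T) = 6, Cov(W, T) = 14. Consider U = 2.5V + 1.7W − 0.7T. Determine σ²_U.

σ²_U = a²·σ²_V + b²·σ²_W + c²·σ²_T + 2ab·Cov(V, W) + 2ac·Cov(V, T) + 2bc·Cov(W, T), with a = 2.5, b = 1.7, c = -0.7.
= 139.375 + 17.34 + 24.99 + 0 + (-21) + (-33.32)
= 127.385.

σ²_U = 127.385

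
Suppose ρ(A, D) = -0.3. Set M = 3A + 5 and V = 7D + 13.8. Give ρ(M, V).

ρ(M, V) = -0.3

Linear rescalings preserve correlation up to sign; here the slopes 3 and 7 have the same sign, so ρ(M, V) = ρ(A, D) = -0.3.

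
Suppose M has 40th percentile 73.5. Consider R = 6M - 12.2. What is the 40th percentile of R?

Since a = 6 > 0 the transformation is increasing, so the 40th percentile of R = a·(P_{40} of M) + b = 6·73.5 + (-12.2) = 428.8.

40th percentile of R = 428.8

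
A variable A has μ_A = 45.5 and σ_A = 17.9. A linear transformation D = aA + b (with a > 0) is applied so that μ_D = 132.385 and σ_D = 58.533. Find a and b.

a = 3.27, b = -16.4

σ_D = a·σ_A (a > 0), so a = 58.533/17.9 = 3.27.
μ_D = a·μ_A + b, so b = 132.385 − 3.27·45.5 = -16.4.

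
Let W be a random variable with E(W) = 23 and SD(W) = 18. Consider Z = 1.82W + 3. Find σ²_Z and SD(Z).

Z = 1.82W + 3 is linear with a = 1.82, b = 3.
σ²_W = 18² = 324.
σ²_Z = a²·σ²_W = 1.82²·324 = 1073.2176 (the additive constant 3 does not affect variance).
SD(Z) = |a|·SD(W) = |1.82|·18 = 32.76.

σ²_Z = 1073.2176, SD(Z) = 32.76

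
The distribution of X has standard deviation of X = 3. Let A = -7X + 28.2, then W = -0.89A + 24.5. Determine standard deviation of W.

standard deviation of A = |-7|·3 = 21.
standard deviation of W = |-0.89|·21 = 18.69.

standard deviation of W = 18.69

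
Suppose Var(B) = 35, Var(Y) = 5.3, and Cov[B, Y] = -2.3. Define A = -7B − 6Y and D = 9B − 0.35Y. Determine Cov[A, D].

By bilinearity, Cov[A, D] = ac·Var(B) + bd·Var(Y) + (ad+bc)·Cov[B, Y], with a=-7, b=-6, c=9, d=-0.35.
ac·Var(B) = (-7)·9·35 = -2205
bd·Var(Y) = (-6)·(-0.35)·5.3 = 11.13
(ad+bc)·Cov[B, Y] = (-51.55)·(-2.3) = 118.565
Cov[A, D] = -2205 + 11.13 + 118.565 = -2075.305.

Cov[A, D] = -2075.305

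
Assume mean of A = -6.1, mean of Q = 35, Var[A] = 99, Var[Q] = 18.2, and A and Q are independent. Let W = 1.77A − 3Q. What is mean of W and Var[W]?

mean of W = -115.797, Var[W] = 473.9571

mean of W = 1.77·mean of A + (-3)·mean of Q = 1.77·(-6.1) + (-3)·35 = -115.797.
Var[W] = a²·Var[A] + b²·Var[Q] + 2ab·Cov(A, Q) with a = 1.77, b = -3.
Independence gives Cov(A, Q) = 0.
= 1.77²·99 + (-3)²·18.2 + 2·1.77·(-3)·0
= 310.1571 + 163.8 + 0 = 473.9571.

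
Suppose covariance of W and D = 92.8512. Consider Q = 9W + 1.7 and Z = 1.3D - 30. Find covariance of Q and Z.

covariance of Q and Z = a·c·covariance of W and D = 9·1.3·92.8512 = 1086.35904. Additive constants drop out.

covariance of Q and Z = 1086.35904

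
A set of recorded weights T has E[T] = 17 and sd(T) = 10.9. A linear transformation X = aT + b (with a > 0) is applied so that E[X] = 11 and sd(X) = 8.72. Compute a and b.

a = 0.8, b = -2.6

sd(X) = a·sd(T) (a > 0), so a = 8.72/10.9 = 0.8.
E[X] = a·E[T] + b, so b = 11 − 0.8·17 = -2.6.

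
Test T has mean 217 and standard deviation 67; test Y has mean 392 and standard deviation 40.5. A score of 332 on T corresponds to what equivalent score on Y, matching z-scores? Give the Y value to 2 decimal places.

Y = 461.51

z = (332 − 217)/67 ≈ 1.7164.
Y = 392 + z·40.5 = 392 + (332 − 217)·40.5/67 ≈ 461.51.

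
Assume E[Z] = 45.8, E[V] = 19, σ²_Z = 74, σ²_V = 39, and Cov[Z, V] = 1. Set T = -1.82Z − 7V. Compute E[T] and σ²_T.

E[T] = (-1.82)·E[Z] + (-7)·E[V] = (-1.82)·45.8 + (-7)·19 = -216.356.
σ²_T = a²·σ²_Z + b²·σ²_V + 2ab·Cov[Z, V] with a = -1.82, b = -7.
= (-1.82)²·74 + (-7)²·39 + 2·(-1.82)·(-7)·1
= 245.1176 + 1911 + 25.48 = 2181.5976.

E[T] = -216.356, σ²_T = 2181.5976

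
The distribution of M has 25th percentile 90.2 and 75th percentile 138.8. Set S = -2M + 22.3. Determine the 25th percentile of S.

Since a = -2 < 0 the transformation is decreasing, reversing order: the 25th percentile of S corresponds to the 75th percentile of M.
So P_{25}(S) = a·P_{75}(M) + b = (-2)·138.8 + 22.3 = -255.3.

25th percentile of S = -255.3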